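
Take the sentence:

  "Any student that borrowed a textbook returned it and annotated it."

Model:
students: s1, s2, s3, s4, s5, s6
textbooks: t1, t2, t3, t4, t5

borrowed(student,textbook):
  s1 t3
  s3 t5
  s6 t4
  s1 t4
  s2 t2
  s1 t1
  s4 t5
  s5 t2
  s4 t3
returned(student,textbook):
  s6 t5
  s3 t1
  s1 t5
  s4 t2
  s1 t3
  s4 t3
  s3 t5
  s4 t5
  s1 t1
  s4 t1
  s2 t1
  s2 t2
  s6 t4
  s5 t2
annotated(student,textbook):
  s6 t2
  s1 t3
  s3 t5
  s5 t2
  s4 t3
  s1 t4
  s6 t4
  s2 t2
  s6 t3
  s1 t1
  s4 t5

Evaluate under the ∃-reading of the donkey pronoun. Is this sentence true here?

True

"it" takes "a textbook" as antecedent — a donkey pronoun bound across the clause boundary.
Weak reading: every student s with some borrowed-textbook has at least one borrowed-textbook t such that returned(s,t) ∧ annotated(s,t).
Per student: s1:✓  s2:✓  s3:✓  s4:✓  s5:✓  s6:✓
Every student in the restrictor has a witness.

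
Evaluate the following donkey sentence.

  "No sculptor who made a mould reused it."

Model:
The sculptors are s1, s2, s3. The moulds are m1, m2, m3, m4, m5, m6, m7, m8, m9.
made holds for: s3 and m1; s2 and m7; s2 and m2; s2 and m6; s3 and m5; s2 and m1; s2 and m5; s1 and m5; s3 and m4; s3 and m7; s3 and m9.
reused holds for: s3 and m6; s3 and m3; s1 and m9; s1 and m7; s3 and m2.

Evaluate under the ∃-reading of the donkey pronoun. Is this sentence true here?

"it" takes "a mould" as antecedent — a donkey pronoun bound across the clause boundary.
Truth condition: for no (s,m) with made(s,m) does reused(s,m) hold.
Restrictor pairs — does the scope hold? (s1,m5):fails  (s2,m1):fails  (s2,m2):fails  (s2,m5):fails  (s2,m6):fails  (s2,m7):fails  (s3,m1):fails  (s3,m4):fails  (s3,m5):fails  (s3,m7):fails  (s3,m9):fails
Scope holds for no restrictor pair, so the sentence is true.

True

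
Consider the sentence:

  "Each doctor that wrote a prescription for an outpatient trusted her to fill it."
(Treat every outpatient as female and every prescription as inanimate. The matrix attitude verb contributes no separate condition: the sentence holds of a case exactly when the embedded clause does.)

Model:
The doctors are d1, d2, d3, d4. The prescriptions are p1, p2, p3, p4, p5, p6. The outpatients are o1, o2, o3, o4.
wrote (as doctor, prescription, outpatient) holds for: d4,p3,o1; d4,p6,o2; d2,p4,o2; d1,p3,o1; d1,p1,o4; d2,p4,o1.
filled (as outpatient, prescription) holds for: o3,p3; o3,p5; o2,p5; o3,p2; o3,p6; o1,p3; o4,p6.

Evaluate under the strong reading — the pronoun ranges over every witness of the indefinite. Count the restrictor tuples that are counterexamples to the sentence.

4

"her" takes "an outpatient" as antecedent and "it" takes "a prescription"; both are donkey pronouns co-varying with the restrictor.
Strong reading: for every (d,p,o) with wrote(d,p,o), filled(o,p).
Restrictor triples: (d1,p1,o4)→filled(o4,p1) ✗  (d1,p3,o1)→filled(o1,p3) ✓  (d2,p4,o1)→filled(o1,p4) ✗  (d2,p4,o2)→filled(o2,p4) ✗  (d4,p3,o1)→filled(o1,p3) ✓  (d4,p6,o2)→filled(o2,p6) ✗
Counterexamples (restrictor triples failing the scope): 4.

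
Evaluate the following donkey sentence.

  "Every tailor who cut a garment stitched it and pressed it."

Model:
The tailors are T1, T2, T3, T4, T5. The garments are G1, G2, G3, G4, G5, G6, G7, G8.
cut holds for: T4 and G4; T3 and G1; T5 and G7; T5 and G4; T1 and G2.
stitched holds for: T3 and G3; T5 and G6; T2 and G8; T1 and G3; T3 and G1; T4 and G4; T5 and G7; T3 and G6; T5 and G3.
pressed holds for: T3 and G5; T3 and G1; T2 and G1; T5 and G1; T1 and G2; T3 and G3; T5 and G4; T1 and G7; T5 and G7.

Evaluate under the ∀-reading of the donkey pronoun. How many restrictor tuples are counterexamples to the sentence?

3

"it" takes "a garment" as antecedent — a donkey pronoun bound across the clause boundary.
Strong reading: for every (t,g) with cut(t,g), stitched(t,g) ∧ pressed(t,g).
Restrictor pairs: (T1,G2) ✗  (T3,G1) ✓  (T4,G4) ✗  (T5,G4) ✗  (T5,G7) ✓
Counterexamples (restrictor pairs failing the scope): 3.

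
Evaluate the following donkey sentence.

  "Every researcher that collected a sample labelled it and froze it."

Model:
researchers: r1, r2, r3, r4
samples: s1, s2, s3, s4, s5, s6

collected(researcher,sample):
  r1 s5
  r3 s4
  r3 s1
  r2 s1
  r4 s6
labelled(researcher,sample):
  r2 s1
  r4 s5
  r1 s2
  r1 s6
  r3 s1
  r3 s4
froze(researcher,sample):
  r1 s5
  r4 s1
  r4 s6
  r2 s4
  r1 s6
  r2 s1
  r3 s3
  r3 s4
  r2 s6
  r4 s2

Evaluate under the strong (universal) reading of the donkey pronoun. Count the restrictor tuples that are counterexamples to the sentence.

"it" takes "a sample" as antecedent — a donkey pronoun bound across the clause boundary.
Strong reading: for every (r,s) with collected(r,s), labelled(r,s) ∧ froze(r,s).
Restrictor pairs: (r1,s5) ✗  (r2,s1) ✓  (r3,s1) ✗  (r3,s4) ✓  (r4,s6) ✗
Counterexamples (restrictor pairs failing the scope): 3.

3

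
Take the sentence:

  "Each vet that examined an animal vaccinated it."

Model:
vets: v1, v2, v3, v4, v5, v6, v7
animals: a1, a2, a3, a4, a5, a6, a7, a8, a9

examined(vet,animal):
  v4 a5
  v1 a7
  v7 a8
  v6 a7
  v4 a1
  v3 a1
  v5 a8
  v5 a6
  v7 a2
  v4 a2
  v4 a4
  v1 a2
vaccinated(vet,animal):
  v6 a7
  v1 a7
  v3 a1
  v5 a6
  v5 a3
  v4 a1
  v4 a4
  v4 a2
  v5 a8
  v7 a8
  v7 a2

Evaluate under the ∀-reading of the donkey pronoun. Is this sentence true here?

False

"it" takes "an animal" as antecedent — a donkey pronoun bound across the clause boundary.
Strong reading: for every (v,a) with examined(v,a), vaccinated(v,a).
Restrictor pairs: (v1,a2) ✗  (v1,a7) ✓  (v3,a1) ✓  (v4,a1) ✓  (v4,a2) ✓  (v4,a4) ✓  (v4,a5) ✗  (v5,a6) ✓  (v5,a8) ✓  (v6,a7) ✓  (v7,a2) ✓  (v7,a8) ✓
Counterexample: (v1,a2) is in examined but fails the scope.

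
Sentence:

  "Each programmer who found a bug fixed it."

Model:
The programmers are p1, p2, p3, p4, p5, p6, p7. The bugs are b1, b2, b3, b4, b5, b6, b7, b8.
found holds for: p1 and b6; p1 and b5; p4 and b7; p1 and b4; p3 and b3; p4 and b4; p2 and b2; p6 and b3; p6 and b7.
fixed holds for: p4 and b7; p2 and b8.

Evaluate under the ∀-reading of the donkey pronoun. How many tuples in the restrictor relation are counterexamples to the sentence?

8

"it" takes "a bug" as antecedent — a donkey pronoun bound across the clause boundary.
Strong reading: for every (p,b) with found(p,b), fixed(p,b).
Restrictor pairs: (p1,b4) ✗  (p1,b5) ✗  (p1,b6) ✗  (p2,b2) ✗  (p3,b3) ✗  (p4,b4) ✗  (p4,b7) ✓  (p6,b3) ✗  (p6,b7) ✗
Counterexamples (restrictor pairs failing the scope): 8.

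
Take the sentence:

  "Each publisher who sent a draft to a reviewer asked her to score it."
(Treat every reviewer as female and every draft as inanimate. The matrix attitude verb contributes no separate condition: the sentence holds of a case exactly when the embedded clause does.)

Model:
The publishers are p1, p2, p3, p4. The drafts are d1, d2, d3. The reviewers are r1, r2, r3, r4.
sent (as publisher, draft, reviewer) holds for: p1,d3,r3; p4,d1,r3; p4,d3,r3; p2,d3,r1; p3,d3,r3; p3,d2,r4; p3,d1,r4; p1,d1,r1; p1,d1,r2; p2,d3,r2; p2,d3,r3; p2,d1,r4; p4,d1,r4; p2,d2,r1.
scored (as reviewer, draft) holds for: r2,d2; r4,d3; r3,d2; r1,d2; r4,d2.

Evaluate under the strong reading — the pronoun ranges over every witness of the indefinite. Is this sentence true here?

"her" takes "a reviewer" as antecedent and "it" takes "a draft"; both are donkey pronouns co-varying with the restrictor.
Strong reading: for every (p,d,r) with sent(p,d,r), scored(r,d).
Restrictor triples: (p1,d1,r1)→scored(r1,d1) ✗  (p1,d1,r2)→scored(r2,d1) ✗  (p1,d3,r3)→scored(r3,d3) ✗  (p2,d1,r4)→scored(r4,d1) ✗  (p2,d2,r1)→scored(r1,d2) ✓  (p2,d3,r1)→scored(r1,d3) ✗  (p2,d3,r2)→scored(r2,d3) ✗  (p2,d3,r3)→scored(r3,d3) ✗  (p3,d1,r4)→scored(r4,d1) ✗  (p3,d2,r4)→scored(r4,d2) ✓  (p3,d3,r3)→scored(r3,d3) ✗  (p4,d1,r3)→scored(r3,d1) ✗  (p4,d1,r4)→scored(r4,d1) ✗  (p4,d3,r3)→scored(r3,d3) ✗
Counterexample: (p1,d1,r1) — scored(r1,d1) does not hold.

False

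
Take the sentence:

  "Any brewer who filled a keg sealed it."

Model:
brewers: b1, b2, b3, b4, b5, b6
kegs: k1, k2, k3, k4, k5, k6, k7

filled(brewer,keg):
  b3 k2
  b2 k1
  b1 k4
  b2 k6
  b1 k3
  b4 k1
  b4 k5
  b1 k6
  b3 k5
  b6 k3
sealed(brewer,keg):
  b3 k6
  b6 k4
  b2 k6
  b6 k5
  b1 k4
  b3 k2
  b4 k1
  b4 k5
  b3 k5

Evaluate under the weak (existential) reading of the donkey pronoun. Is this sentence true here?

"it" takes "a keg" as antecedent — a donkey pronoun bound across the clause boundary.
Weak reading: every brewer b with some filled-keg has at least one filled-keg k such that sealed(b,k).
Per brewer: b1:✓  b2:✓  b3:✓  b4:✓  b6:✗
b6 has no witness among its filled-kegs.

False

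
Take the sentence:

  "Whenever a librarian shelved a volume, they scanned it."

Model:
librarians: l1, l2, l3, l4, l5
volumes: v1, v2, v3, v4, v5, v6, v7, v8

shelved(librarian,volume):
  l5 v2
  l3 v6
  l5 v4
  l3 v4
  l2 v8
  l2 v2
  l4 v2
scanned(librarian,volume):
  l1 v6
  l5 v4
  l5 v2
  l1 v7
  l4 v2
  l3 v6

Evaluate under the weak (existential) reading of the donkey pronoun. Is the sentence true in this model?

False

"it" takes "a volume" as antecedent — a donkey pronoun bound across the clause boundary.
Weak reading: every librarian l with some shelved-volume has at least one shelved-volume v such that scanned(l,v).
Per librarian: l2:✗  l3:✓  l4:✓  l5:✓
l2 has no witness among its shelved-volumes.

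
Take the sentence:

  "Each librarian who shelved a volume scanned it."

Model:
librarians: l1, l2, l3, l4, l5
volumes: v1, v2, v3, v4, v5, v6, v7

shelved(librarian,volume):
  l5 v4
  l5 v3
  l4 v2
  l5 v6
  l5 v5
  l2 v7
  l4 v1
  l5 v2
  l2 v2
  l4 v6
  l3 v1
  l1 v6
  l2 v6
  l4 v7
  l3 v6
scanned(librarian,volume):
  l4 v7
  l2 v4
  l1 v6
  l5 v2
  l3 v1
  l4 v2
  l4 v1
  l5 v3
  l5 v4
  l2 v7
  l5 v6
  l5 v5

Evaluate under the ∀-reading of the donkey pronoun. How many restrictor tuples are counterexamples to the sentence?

4

"it" takes "a volume" as antecedent — a donkey pronoun bound across the clause boundary.
Strong reading: for every (l,v) with shelved(l,v), scanned(l,v).
Restrictor pairs: (l1,v6) ✓  (l2,v2) ✗  (l2,v6) ✗  (l2,v7) ✓  (l3,v1) ✓  (l3,v6) ✗  (l4,v1) ✓  (l4,v2) ✓  (l4,v6) ✗  (l4,v7) ✓  (l5,v2) ✓  (l5,v3) ✓  (l5,v4) ✓  (l5,v5) ✓  (l5,v6) ✓
Counterexamples (restrictor pairs failing the scope): 4.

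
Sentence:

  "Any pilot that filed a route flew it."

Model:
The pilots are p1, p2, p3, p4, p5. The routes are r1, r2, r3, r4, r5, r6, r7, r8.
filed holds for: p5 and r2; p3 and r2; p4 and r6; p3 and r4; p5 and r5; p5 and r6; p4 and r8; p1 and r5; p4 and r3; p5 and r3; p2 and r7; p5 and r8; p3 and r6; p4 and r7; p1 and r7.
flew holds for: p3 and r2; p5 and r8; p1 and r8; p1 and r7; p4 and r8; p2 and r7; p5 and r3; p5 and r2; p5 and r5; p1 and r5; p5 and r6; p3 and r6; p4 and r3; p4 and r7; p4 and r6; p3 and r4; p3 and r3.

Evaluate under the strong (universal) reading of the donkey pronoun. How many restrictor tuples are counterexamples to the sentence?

0

"it" takes "a route" as antecedent — a donkey pronoun bound across the clause boundary.
Strong reading: for every (p,r) with filed(p,r), flew(p,r).
Restrictor pairs: (p1,r5) ✓  (p1,r7) ✓  (p2,r7) ✓  (p3,r2) ✓  (p3,r4) ✓  (p3,r6) ✓  (p4,r3) ✓  (p4,r6) ✓  (p4,r7) ✓  (p4,r8) ✓  (p5,r2) ✓  (p5,r3) ✓  (p5,r5) ✓  (p5,r6) ✓  (p5,r8) ✓
Counterexamples (restrictor pairs failing the scope): 0.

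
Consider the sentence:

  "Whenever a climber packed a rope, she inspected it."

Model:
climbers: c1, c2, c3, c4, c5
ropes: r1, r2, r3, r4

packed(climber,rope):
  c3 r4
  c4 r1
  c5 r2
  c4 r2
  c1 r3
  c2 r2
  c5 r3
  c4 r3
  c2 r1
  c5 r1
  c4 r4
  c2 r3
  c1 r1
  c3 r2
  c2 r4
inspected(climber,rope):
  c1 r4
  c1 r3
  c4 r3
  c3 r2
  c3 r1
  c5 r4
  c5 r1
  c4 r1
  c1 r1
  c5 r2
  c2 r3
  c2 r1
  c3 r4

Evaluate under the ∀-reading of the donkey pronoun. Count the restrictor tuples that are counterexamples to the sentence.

5

"it" takes "a rope" as antecedent — a donkey pronoun bound across the clause boundary.
Strong reading: for every (c,r) with packed(c,r), inspected(c,r).
Restrictor pairs: (c1,r1) ✓  (c1,r3) ✓  (c2,r1) ✓  (c2,r2) ✗  (c2,r3) ✓  (c2,r4) ✗  (c3,r2) ✓  (c3,r4) ✓  (c4,r1) ✓  (c4,r2) ✗  (c4,r3) ✓  (c4,r4) ✗  (c5,r1) ✓  (c5,r2) ✓  (c5,r3) ✗
Counterexamples (restrictor pairs failing the scope): 5.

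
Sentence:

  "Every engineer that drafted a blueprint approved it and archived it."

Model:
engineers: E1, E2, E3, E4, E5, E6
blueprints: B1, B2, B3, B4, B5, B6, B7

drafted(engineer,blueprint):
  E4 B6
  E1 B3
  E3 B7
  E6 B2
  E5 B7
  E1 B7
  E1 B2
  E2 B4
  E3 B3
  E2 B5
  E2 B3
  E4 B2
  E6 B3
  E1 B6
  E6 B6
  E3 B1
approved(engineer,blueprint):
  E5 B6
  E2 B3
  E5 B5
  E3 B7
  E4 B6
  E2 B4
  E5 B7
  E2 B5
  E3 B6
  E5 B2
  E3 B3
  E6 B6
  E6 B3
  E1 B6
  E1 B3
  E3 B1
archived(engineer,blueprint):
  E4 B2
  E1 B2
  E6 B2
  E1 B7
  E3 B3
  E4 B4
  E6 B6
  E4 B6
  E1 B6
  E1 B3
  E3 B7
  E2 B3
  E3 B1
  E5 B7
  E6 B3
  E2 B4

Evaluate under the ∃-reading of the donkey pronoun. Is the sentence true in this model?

True

"it" takes "a blueprint" as antecedent — a donkey pronoun bound across the clause boundary.
Weak reading: every engineer e with some drafted-blueprint has at least one drafted-blueprint b such that approved(e,b) ∧ archived(e,b).
Per engineer: E1:✓  E2:✓  E3:✓  E4:✓  E5:✓  E6:✓
Every engineer in the restrictor has a witness.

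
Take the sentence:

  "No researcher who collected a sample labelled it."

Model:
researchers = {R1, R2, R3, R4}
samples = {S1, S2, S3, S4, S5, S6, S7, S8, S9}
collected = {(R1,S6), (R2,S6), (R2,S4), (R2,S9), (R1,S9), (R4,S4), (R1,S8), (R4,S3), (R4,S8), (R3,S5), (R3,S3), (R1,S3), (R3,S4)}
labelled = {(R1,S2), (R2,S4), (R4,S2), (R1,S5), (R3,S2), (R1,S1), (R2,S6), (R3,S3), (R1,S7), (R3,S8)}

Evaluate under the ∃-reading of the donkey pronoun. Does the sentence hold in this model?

False

"it" takes "a sample" as antecedent — a donkey pronoun bound across the clause boundary.
Truth condition: for no (r,s) with collected(r,s) does labelled(r,s) hold.
Restrictor pairs — does the scope hold? (R1,S3):fails  (R1,S6):fails  (R1,S8):fails  (R1,S9):fails  (R2,S4):holds  (R2,S6):holds  (R2,S9):fails  (R3,S3):holds  (R3,S4):fails  (R3,S5):fails  (R4,S3):fails  (R4,S4):fails  (R4,S8):fails
Scope holds for 3 pair(s), so the sentence is false.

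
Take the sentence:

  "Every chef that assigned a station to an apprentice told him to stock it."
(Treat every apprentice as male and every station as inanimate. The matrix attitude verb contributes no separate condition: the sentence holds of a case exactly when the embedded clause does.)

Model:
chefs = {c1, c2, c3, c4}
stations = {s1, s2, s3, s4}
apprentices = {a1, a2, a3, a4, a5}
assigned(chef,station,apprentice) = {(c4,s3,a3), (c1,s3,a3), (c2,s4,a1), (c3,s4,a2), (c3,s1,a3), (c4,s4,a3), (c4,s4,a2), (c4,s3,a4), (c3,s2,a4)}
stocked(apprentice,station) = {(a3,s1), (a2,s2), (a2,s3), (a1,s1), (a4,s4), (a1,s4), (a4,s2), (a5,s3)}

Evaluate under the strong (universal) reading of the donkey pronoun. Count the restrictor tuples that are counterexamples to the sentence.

"him" takes "an apprentice" as antecedent and "it" takes "a station"; both are donkey pronouns co-varying with the restrictor.
Strong reading: for every (c,s,a) with assigned(c,s,a), stocked(a,s).
Restrictor triples: (c1,s3,a3)→stocked(a3,s3) ✗  (c2,s4,a1)→stocked(a1,s4) ✓  (c3,s1,a3)→stocked(a3,s1) ✓  (c3,s2,a4)→stocked(a4,s2) ✓  (c3,s4,a2)→stocked(a2,s4) ✗  (c4,s3,a3)→stocked(a3,s3) ✗  (c4,s3,a4)→stocked(a4,s3) ✗  (c4,s4,a2)→stocked(a2,s4) ✗  (c4,s4,a3)→stocked(a3,s4) ✗
Counterexamples (restrictor triples failing the scope): 6.

6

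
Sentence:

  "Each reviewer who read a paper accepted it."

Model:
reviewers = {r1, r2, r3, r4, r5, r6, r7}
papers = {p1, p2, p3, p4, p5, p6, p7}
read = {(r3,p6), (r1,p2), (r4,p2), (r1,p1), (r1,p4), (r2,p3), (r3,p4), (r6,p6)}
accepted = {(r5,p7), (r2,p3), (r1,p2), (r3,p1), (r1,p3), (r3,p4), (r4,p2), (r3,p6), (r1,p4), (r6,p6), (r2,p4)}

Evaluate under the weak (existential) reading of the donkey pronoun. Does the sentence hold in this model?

True

"it" takes "a paper" as antecedent — a donkey pronoun bound across the clause boundary.
Weak reading: every reviewer r with some read-paper has at least one read-paper p such that accepted(r,p).
Per reviewer: r1:✓  r2:✓  r3:✓  r4:✓  r6:✓
Every reviewer in the restrictor has a witness.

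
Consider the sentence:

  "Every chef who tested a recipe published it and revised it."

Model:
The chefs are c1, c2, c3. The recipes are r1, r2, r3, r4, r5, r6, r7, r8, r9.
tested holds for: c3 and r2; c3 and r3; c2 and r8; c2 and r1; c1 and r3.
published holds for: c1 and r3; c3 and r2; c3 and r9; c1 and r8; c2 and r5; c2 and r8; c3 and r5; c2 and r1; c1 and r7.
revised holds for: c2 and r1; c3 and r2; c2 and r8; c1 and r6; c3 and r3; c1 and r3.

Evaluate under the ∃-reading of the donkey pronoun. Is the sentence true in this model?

True

"it" takes "a recipe" as antecedent — a donkey pronoun bound across the clause boundary.
Weak reading: every chef c with some tested-recipe has at least one tested-recipe r such that published(c,r) ∧ revised(c,r).
Per chef: c1:✓  c2:✓  c3:✓
Every chef in the restrictor has a witness.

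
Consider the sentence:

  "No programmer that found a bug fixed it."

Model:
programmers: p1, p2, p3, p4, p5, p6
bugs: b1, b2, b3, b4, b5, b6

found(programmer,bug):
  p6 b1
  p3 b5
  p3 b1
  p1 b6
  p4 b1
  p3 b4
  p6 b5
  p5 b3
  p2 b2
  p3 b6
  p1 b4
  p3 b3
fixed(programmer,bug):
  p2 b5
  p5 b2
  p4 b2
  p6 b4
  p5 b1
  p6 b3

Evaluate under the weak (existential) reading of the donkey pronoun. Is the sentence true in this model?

True

"it" takes "a bug" as antecedent — a donkey pronoun bound across the clause boundary.
Truth condition: for no (p,b) with found(p,b) does fixed(p,b) hold.
Restrictor pairs — does the scope hold? (p1,b4):fails  (p1,b6):fails  (p2,b2):fails  (p3,b1):fails  (p3,b3):fails  (p3,b4):fails  (p3,b5):fails  (p3,b6):fails  (p4,b1):fails  (p5,b3):fails  (p6,b1):fails  (p6,b5):fails
Scope holds for no restrictor pair, so the sentence is true.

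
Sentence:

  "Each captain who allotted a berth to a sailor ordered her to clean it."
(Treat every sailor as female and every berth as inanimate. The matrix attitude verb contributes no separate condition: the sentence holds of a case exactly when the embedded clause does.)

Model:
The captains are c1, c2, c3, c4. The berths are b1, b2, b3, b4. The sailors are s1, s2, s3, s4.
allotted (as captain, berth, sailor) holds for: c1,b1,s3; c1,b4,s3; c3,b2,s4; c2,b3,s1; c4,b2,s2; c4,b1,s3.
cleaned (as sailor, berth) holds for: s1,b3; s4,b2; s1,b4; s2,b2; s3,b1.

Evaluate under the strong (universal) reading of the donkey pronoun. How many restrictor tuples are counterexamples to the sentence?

"her" takes "a sailor" as antecedent and "it" takes "a berth"; both are donkey pronouns co-varying with the restrictor.
Strong reading: for every (c,b,s) with allotted(c,b,s), cleaned(s,b).
Restrictor triples: (c1,b1,s3)→cleaned(s3,b1) ✓  (c1,b4,s3)→cleaned(s3,b4) ✗  (c2,b3,s1)→cleaned(s1,b3) ✓  (c3,b2,s4)→cleaned(s4,b2) ✓  (c4,b1,s3)→cleaned(s3,b1) ✓  (c4,b2,s2)→cleaned(s2,b2) ✓
Counterexamples (restrictor triples failing the scope): 1.

1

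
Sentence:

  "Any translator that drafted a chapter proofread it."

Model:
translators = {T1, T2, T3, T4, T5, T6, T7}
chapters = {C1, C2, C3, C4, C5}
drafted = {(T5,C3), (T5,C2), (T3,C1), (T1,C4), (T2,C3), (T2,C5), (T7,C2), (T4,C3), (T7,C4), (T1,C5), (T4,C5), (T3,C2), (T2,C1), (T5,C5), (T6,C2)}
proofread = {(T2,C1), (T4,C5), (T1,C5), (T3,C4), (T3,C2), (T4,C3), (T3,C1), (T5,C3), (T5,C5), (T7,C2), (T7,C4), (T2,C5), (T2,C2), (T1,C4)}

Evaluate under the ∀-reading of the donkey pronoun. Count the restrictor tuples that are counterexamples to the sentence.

3

"it" takes "a chapter" as antecedent — a donkey pronoun bound across the clause boundary.
Strong reading: for every (t,c) with drafted(t,c), proofread(t,c).
Restrictor pairs: (T1,C4) ✓  (T1,C5) ✓  (T2,C1) ✓  (T2,C3) ✗  (T2,C5) ✓  (T3,C1) ✓  (T3,C2) ✓  (T4,C3) ✓  (T4,C5) ✓  (T5,C2) ✗  (T5,C3) ✓  (T5,C5) ✓  (T6,C2) ✗  (T7,C2) ✓  (T7,C4) ✓
Counterexamples (restrictor pairs failing the scope): 3.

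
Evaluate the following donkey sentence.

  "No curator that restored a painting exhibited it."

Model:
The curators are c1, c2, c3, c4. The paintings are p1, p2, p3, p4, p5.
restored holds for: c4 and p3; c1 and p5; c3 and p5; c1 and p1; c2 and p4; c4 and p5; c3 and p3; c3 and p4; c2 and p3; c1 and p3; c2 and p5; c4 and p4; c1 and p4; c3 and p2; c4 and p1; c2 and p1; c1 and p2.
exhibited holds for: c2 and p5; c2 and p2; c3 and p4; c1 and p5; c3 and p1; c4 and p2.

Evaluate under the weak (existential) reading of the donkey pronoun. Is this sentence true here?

"it" takes "a painting" as antecedent — a donkey pronoun bound across the clause boundary.
Truth condition: for no (c,p) with restored(c,p) does exhibited(c,p) hold.
Restrictor pairs — does the scope hold? (c1,p1):fails  (c1,p2):fails  (c1,p3):fails  (c1,p4):fails  (c1,p5):holds  (c2,p1):fails  (c2,p3):fails  (c2,p4):fails  (c2,p5):holds  (c3,p2):fails  (c3,p3):fails  (c3,p4):holds  (c3,p5):fails  (c4,p1):fails  (c4,p3):fails  (c4,p4):fails  (c4,p5):fails
Scope holds for 3 pair(s), so the sentence is false.

False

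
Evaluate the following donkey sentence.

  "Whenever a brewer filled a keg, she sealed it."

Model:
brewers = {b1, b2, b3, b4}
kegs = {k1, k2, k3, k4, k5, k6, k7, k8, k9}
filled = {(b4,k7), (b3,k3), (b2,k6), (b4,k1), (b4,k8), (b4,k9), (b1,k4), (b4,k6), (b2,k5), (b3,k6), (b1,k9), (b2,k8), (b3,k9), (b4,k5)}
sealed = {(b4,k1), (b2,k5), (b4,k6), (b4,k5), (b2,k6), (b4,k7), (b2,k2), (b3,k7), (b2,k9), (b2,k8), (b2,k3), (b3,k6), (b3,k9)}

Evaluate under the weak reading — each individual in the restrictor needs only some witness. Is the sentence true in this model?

False

"it" takes "a keg" as antecedent — a donkey pronoun bound across the clause boundary.
Weak reading: every brewer b with some filled-keg has at least one filled-keg k such that sealed(b,k).
Per brewer: b1:✗  b2:✓  b3:✓  b4:✓
b1 has no witness among its filled-kegs.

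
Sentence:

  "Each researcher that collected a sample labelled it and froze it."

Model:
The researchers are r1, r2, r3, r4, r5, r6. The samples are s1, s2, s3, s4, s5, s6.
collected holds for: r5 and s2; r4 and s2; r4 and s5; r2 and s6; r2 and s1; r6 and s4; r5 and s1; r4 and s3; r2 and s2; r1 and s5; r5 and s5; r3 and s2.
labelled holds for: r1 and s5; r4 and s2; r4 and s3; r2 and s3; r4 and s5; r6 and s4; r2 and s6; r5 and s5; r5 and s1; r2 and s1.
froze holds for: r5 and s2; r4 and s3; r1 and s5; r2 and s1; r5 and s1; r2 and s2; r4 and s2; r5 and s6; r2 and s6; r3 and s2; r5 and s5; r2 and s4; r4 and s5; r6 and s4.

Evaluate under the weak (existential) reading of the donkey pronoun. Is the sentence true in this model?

"it" takes "a sample" as antecedent — a donkey pronoun bound across the clause boundary.
Weak reading: every researcher r with some collected-sample has at least one collected-sample s such that labelled(r,s) ∧ froze(r,s).
Per researcher: r1:✓  r2:✓  r3:✗  r4:✓  r5:✓  r6:✓
r3 has no witness among its collected-samples.

False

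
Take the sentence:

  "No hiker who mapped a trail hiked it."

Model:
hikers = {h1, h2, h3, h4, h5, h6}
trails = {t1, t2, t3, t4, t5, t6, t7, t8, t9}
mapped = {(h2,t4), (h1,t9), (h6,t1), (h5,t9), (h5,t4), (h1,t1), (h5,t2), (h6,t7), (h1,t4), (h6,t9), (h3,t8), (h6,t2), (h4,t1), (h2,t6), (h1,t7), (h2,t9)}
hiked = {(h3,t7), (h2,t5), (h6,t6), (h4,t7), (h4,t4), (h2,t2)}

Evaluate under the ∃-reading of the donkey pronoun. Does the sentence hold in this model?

"it" takes "a trail" as antecedent — a donkey pronoun bound across the clause boundary.
Truth condition: for no (h,t) with mapped(h,t) does hiked(h,t) hold.
Restrictor pairs — does the scope hold? (h1,t1):fails  (h1,t4):fails  (h1,t7):fails  (h1,t9):fails  (h2,t4):fails  (h2,t6):fails  (h2,t9):fails  (h3,t8):fails  (h4,t1):fails  (h5,t2):fails  (h5,t4):fails  (h5,t9):fails  (h6,t1):fails  (h6,t2):fails  (h6,t7):fails  (h6,t9):fails
Scope holds for no restrictor pair, so the sentence is true.

True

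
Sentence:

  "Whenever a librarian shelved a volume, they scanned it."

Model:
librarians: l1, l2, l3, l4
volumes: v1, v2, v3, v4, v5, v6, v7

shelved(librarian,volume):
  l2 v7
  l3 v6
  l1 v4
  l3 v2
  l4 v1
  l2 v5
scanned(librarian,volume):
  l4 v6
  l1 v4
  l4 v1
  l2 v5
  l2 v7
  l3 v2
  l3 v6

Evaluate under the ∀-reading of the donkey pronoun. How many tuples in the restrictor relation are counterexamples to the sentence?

0

"it" takes "a volume" as antecedent — a donkey pronoun bound across the clause boundary.
Strong reading: for every (l,v) with shelved(l,v), scanned(l,v).
Restrictor pairs: (l1,v4) ✓  (l2,v5) ✓  (l2,v7) ✓  (l3,v2) ✓  (l3,v6) ✓  (l4,v1) ✓
Counterexamples (restrictor pairs failing the scope): 0.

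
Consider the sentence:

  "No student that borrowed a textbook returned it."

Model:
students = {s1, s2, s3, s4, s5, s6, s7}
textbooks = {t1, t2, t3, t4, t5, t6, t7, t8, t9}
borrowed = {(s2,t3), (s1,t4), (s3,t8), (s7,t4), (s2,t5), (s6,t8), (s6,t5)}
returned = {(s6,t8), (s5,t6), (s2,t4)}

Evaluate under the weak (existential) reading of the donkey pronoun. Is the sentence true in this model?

False

"it" takes "a textbook" as antecedent — a donkey pronoun bound across the clause boundary.
Truth condition: for no (s,t) with borrowed(s,t) does returned(s,t) hold.
Restrictor pairs — does the scope hold? (s1,t4):fails  (s2,t3):fails  (s2,t5):fails  (s3,t8):fails  (s6,t5):fails  (s6,t8):holds  (s7,t4):fails
Scope holds for 1 pair(s), so the sentence is false.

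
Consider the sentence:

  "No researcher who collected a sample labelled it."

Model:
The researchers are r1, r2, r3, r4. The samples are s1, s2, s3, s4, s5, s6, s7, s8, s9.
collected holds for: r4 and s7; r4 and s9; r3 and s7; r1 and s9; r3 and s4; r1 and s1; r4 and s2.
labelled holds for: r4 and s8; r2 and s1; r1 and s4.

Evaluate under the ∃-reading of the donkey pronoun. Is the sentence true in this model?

True

"it" takes "a sample" as antecedent — a donkey pronoun bound across the clause boundary.
Truth condition: for no (r,s) with collected(r,s) does labelled(r,s) hold.
Restrictor pairs — does the scope hold? (r1,s1):fails  (r1,s9):fails  (r3,s4):fails  (r3,s7):fails  (r4,s2):fails  (r4,s7):fails  (r4,s9):fails
Scope holds for no restrictor pair, so the sentence is true.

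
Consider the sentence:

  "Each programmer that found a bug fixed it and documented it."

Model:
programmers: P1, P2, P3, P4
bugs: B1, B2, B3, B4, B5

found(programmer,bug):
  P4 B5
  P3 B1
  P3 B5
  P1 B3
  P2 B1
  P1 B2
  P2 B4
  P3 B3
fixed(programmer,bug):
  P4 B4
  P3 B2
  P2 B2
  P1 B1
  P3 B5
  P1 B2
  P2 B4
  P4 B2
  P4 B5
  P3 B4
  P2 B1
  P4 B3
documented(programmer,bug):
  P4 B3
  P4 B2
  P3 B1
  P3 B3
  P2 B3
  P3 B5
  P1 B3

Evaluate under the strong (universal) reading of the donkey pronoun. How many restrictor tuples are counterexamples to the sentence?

"it" takes "a bug" as antecedent — a donkey pronoun bound across the clause boundary.
Strong reading: for every (p,b) with found(p,b), fixed(p,b) ∧ documented(p,b).
Restrictor pairs: (P1,B2) ✗  (P1,B3) ✗  (P2,B1) ✗  (P2,B4) ✗  (P3,B1) ✗  (P3,B3) ✗  (P3,B5) ✓  (P4,B5) ✗
Counterexamples (restrictor pairs failing the scope): 7.

7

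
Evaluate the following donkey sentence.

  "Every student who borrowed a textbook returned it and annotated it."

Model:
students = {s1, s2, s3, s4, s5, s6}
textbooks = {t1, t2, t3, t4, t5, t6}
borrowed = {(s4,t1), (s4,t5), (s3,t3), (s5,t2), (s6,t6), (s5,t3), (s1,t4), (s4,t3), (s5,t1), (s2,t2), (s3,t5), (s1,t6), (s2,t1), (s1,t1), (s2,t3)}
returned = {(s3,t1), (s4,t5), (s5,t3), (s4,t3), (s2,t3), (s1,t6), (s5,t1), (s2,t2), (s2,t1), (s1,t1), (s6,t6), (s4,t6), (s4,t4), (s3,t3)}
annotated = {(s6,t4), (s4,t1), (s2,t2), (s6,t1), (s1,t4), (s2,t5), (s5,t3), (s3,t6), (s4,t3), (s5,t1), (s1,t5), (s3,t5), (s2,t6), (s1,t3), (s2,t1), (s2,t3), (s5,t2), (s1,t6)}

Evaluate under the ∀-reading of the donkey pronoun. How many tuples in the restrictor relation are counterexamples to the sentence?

8

"it" takes "a textbook" as antecedent — a donkey pronoun bound across the clause boundary.
Strong reading: for every (s,t) with borrowed(s,t), returned(s,t) ∧ annotated(s,t).
Restrictor pairs: (s1,t1) ✗  (s1,t4) ✗  (s1,t6) ✓  (s2,t1) ✓  (s2,t2) ✓  (s2,t3) ✓  (s3,t3) ✗  (s3,t5) ✗  (s4,t1) ✗  (s4,t3) ✓  (s4,t5) ✗  (s5,t1) ✓  (s5,t2) ✗  (s5,t3) ✓  (s6,t6) ✗
Counterexamples (restrictor pairs failing the scope): 8.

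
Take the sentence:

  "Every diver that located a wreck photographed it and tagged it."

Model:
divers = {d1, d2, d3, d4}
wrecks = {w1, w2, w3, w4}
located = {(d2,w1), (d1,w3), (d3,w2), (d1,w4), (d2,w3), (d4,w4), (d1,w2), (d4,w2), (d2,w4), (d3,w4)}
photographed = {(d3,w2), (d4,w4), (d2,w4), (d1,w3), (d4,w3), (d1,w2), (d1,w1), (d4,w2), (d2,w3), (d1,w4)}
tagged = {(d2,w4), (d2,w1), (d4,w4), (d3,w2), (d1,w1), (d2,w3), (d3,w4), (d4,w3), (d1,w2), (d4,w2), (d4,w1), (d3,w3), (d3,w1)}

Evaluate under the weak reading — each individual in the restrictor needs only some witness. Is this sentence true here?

True

"it" takes "a wreck" as antecedent — a donkey pronoun bound across the clause boundary.
Weak reading: every diver d with some located-wreck has at least one located-wreck w such that photographed(d,w) ∧ tagged(d,w).
Per diver: d1:✓  d2:✓  d3:✓  d4:✓
Every diver in the restrictor has a witness.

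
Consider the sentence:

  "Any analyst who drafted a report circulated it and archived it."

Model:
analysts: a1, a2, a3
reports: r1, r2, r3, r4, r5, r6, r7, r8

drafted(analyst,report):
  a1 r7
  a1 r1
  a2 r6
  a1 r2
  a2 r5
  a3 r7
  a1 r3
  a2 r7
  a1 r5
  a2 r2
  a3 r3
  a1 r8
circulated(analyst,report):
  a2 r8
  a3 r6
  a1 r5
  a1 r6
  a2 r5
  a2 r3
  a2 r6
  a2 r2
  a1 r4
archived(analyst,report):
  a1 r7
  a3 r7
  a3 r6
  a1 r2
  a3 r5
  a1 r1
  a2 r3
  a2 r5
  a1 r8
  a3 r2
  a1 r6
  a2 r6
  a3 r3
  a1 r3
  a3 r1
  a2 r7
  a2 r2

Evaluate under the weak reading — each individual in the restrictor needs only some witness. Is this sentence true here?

"it" takes "a report" as antecedent — a donkey pronoun bound across the clause boundary.
Weak reading: every analyst a with some drafted-report has at least one drafted-report r such that circulated(a,r) ∧ archived(a,r).
Per analyst: a1:✗  a2:✓  a3:✗
a1 has no witness among its drafted-reports.

False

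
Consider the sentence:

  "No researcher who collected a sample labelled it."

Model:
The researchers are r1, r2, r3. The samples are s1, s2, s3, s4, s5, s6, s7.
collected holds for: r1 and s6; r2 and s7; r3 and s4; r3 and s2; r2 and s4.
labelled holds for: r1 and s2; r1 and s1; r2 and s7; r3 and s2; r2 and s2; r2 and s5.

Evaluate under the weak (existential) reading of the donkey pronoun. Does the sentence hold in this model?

False

"it" takes "a sample" as antecedent — a donkey pronoun bound across the clause boundary.
Truth condition: for no (r,s) with collected(r,s) does labelled(r,s) hold.
Restrictor pairs — does the scope hold? (r1,s6):fails  (r2,s4):fails  (r2,s7):holds  (r3,s2):holds  (r3,s4):fails
Scope holds for 2 pair(s), so the sentence is false.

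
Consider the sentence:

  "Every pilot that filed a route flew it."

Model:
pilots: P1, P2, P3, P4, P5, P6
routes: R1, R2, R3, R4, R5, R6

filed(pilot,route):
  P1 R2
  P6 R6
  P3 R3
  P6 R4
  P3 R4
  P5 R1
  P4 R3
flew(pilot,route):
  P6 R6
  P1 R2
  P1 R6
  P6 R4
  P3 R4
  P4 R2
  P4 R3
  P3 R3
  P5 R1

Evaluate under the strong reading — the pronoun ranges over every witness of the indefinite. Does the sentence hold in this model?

True

"it" takes "a route" as antecedent — a donkey pronoun bound across the clause boundary.
Strong reading: for every (p,r) with filed(p,r), flew(p,r).
Restrictor pairs: (P1,R2) ✓  (P3,R3) ✓  (P3,R4) ✓  (P4,R3) ✓  (P5,R1) ✓  (P6,R4) ✓  (P6,R6) ✓
Every restrictor pair satisfies the scope.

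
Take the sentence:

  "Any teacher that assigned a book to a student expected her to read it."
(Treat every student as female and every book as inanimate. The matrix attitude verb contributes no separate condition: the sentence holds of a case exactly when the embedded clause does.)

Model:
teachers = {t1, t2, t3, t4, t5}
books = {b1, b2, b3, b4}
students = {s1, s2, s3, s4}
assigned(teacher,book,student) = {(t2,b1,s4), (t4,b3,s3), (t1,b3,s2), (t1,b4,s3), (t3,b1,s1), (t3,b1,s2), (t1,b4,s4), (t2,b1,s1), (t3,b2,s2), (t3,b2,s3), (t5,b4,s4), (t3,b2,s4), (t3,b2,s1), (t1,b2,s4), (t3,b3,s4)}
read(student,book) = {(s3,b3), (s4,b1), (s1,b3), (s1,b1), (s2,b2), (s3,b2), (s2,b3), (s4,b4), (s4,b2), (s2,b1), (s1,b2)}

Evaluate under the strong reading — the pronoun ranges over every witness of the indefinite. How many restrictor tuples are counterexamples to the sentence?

"her" takes "a student" as antecedent and "it" takes "a book"; both are donkey pronouns co-varying with the restrictor.
Strong reading: for every (t,b,s) with assigned(t,b,s), read(s,b).
Restrictor triples: (t1,b2,s4)→read(s4,b2) ✓  (t1,b3,s2)→read(s2,b3) ✓  (t1,b4,s3)→read(s3,b4) ✗  (t1,b4,s4)→read(s4,b4) ✓  (t2,b1,s1)→read(s1,b1) ✓  (t2,b1,s4)→read(s4,b1) ✓  (t3,b1,s1)→read(s1,b1) ✓  (t3,b1,s2)→read(s2,b1) ✓  (t3,b2,s1)→read(s1,b2) ✓  (t3,b2,s2)→read(s2,b2) ✓  (t3,b2,s3)→read(s3,b2) ✓  (t3,b2,s4)→read(s4,b2) ✓  (t3,b3,s4)→read(s4,b3) ✗  (t4,b3,s3)→read(s3,b3) ✓  (t5,b4,s4)→read(s4,b4) ✓
Counterexamples (restrictor triples failing the scope): 2.

2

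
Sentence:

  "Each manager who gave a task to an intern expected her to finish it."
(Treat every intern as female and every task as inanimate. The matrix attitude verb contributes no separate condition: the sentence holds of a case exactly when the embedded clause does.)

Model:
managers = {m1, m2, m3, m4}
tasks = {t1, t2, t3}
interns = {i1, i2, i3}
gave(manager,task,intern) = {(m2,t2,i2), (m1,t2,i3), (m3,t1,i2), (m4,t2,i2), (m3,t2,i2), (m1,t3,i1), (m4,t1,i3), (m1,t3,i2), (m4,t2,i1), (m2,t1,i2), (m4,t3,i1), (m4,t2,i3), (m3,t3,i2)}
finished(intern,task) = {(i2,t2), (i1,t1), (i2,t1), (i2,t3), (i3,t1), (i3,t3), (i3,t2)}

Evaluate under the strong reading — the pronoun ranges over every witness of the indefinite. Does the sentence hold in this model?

"her" takes "an intern" as antecedent and "it" takes "a task"; both are donkey pronouns co-varying with the restrictor.
Strong reading: for every (m,t,i) with gave(m,t,i), finished(i,t).
Restrictor triples: (m1,t2,i3)→finished(i3,t2) ✓  (m1,t3,i1)→finished(i1,t3) ✗  (m1,t3,i2)→finished(i2,t3) ✓  (m2,t1,i2)→finished(i2,t1) ✓  (m2,t2,i2)→finished(i2,t2) ✓  (m3,t1,i2)→finished(i2,t1) ✓  (m3,t2,i2)→finished(i2,t2) ✓  (m3,t3,i2)→finished(i2,t3) ✓  (m4,t1,i3)→finished(i3,t1) ✓  (m4,t2,i1)→finished(i1,t2) ✗  (m4,t2,i2)→finished(i2,t2) ✓  (m4,t2,i3)→finished(i3,t2) ✓  (m4,t3,i1)→finished(i1,t3) ✗
Counterexample: (m1,t3,i1) — finished(i1,t3) does not hold.

False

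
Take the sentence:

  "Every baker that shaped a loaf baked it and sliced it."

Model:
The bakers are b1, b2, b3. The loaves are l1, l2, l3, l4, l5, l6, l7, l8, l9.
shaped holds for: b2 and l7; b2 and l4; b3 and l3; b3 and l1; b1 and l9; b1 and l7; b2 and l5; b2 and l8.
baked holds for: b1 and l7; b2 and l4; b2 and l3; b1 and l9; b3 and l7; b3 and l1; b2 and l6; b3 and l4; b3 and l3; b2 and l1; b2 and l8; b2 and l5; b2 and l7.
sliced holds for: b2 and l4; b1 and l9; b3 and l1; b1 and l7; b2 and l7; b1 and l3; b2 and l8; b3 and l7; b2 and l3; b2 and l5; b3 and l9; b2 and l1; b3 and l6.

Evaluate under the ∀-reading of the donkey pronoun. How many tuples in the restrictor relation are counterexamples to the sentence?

"it" takes "a loaf" as antecedent — a donkey pronoun bound across the clause boundary.
Strong reading: for every (b,l) with shaped(b,l), baked(b,l) ∧ sliced(b,l).
Restrictor pairs: (b1,l7) ✓  (b1,l9) ✓  (b2,l4) ✓  (b2,l5) ✓  (b2,l7) ✓  (b2,l8) ✓  (b3,l1) ✓  (b3,l3) ✗
Counterexamples (restrictor pairs failing the scope): 1.

1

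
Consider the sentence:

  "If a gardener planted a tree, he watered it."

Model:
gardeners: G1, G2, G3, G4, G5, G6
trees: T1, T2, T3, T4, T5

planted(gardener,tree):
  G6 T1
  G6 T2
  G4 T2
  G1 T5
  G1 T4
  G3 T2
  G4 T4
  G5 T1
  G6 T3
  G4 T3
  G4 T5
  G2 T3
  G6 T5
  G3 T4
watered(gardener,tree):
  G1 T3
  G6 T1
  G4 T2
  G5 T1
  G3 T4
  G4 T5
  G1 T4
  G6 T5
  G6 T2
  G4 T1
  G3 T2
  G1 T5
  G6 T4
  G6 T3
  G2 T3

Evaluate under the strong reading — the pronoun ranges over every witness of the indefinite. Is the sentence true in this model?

False

"it" takes "a tree" as antecedent — a donkey pronoun bound across the clause boundary.
Strong reading: for every (g,t) with planted(g,t), watered(g,t).
Restrictor pairs: (G1,T4) ✓  (G1,T5) ✓  (G2,T3) ✓  (G3,T2) ✓  (G3,T4) ✓  (G4,T2) ✓  (G4,T3) ✗  (G4,T4) ✗  (G4,T5) ✓  (G5,T1) ✓  (G6,T1) ✓  (G6,T2) ✓  (G6,T3) ✓  (G6,T5) ✓
Counterexample: (G4,T3) is in planted but fails the scope.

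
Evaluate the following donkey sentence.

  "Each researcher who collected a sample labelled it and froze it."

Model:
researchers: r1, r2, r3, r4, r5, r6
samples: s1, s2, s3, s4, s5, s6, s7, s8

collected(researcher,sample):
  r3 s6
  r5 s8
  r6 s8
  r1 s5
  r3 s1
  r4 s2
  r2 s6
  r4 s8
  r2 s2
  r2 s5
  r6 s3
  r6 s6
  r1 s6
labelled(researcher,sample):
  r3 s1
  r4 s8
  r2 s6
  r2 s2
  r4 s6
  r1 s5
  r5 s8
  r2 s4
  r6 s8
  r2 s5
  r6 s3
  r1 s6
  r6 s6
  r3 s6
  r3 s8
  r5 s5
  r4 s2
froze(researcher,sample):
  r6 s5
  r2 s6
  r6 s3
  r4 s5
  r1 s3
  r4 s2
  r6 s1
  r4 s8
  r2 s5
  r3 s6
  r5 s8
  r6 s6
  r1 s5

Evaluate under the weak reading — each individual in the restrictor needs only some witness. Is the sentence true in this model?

True

"it" takes "a sample" as antecedent — a donkey pronoun bound across the clause boundary.
Weak reading: every researcher r with some collected-sample has at least one collected-sample s such that labelled(r,s) ∧ froze(r,s).
Per researcher: r1:✓  r2:✓  r3:✓  r4:✓  r5:✓  r6:✓
Every researcher in the restrictor has a witness.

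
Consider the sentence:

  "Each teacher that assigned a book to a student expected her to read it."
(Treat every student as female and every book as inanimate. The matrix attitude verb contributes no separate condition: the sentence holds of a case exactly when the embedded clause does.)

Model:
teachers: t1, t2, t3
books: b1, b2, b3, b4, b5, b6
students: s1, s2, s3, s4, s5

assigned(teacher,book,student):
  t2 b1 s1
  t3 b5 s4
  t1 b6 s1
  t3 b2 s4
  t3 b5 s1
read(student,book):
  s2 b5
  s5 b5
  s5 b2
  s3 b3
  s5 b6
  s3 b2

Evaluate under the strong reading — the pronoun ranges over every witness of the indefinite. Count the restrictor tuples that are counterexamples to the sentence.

5

"her" takes "a student" as antecedent and "it" takes "a book"; both are donkey pronouns co-varying with the restrictor.
Strong reading: for every (t,b,s) with assigned(t,b,s), read(s,b).
Restrictor triples: (t1,b6,s1)→read(s1,b6) ✗  (t2,b1,s1)→read(s1,b1) ✗  (t3,b2,s4)→read(s4,b2) ✗  (t3,b5,s1)→read(s1,b5) ✗  (t3,b5,s4)→read(s4,b5) ✗
Counterexamples (restrictor triples failing the scope): 5.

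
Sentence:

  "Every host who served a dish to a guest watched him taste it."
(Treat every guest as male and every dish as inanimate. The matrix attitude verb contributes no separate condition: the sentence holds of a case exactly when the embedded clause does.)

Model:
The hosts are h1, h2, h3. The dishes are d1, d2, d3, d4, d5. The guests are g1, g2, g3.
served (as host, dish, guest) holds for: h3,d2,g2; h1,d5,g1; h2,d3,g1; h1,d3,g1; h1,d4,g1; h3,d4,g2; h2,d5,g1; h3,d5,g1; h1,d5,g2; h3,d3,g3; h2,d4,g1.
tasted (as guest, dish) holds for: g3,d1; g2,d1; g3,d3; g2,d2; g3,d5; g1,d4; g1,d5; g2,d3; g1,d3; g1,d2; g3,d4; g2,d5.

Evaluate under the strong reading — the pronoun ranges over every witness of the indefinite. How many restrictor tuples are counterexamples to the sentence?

"him" takes "a guest" as antecedent and "it" takes "a dish"; both are donkey pronouns co-varying with the restrictor.
Strong reading: for every (h,d,g) with served(h,d,g), tasted(g,d).
Restrictor triples: (h1,d3,g1)→tasted(g1,d3) ✓  (h1,d4,g1)→tasted(g1,d4) ✓  (h1,d5,g1)→tasted(g1,d5) ✓  (h1,d5,g2)→tasted(g2,d5) ✓  (h2,d3,g1)→tasted(g1,d3) ✓  (h2,d4,g1)→tasted(g1,d4) ✓  (h2,d5,g1)→tasted(g1,d5) ✓  (h3,d2,g2)→tasted(g2,d2) ✓  (h3,d3,g3)→tasted(g3,d3) ✓  (h3,d4,g2)→tasted(g2,d4) ✗  (h3,d5,g1)→tasted(g1,d5) ✓
Counterexamples (restrictor triples failing the scope): 1.

1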